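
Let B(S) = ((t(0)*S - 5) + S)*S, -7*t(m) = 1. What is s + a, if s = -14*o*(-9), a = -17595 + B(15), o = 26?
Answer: -99408/7 ≈ -14201.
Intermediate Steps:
t(m) = -1/7 (t(m) = -1/7*1 = -1/7)
B(S) = S*(-5 + 6*S/7) (B(S) = ((-S/7 - 5) + S)*S = ((-5 - S/7) + S)*S = (-5 + 6*S/7)*S = S*(-5 + 6*S/7))
a = -122340/7 (a = -17595 + (1/7)*15*(-35 + 6*15) = -17595 + (1/7)*15*(-35 + 90) = -17595 + (1/7)*15*55 = -17595 + 825/7 = -122340/7 ≈ -17477.)
s = 3276 (s = -14*26*(-9) = -364*(-9) = 3276)
s + a = 3276 - 122340/7 = -99408/7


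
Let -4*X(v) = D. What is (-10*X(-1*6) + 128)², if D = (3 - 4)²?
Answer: 68121/4 ≈ 17030.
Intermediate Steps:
D = 1 (D = (-1)² = 1)
X(v) = -¼ (X(v) = -¼*1 = -¼)
(-10*X(-1*6) + 128)² = (-10*(-¼) + 128)² = (5/2 + 128)² = (261/2)² = 68121/4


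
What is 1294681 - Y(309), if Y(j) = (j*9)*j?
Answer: 435352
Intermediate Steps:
Y(j) = 9*j² (Y(j) = (9*j)*j = 9*j²)
1294681 - Y(309) = 1294681 - 9*309² = 1294681 - 9*95481 = 1294681 - 1*859329 = 1294681 - 859329 = 435352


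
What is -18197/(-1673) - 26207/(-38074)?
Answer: 736676889/63697802 ≈ 11.565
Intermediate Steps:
-18197/(-1673) - 26207/(-38074) = -18197*(-1/1673) - 26207*(-1/38074) = 18197/1673 + 26207/38074 = 736676889/63697802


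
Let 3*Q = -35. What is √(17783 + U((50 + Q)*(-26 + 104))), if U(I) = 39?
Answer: √17822 ≈ 133.50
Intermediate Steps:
Q = -35/3 (Q = (⅓)*(-35) = -35/3 ≈ -11.667)
√(17783 + U((50 + Q)*(-26 + 104))) = √(17783 + 39) = √17822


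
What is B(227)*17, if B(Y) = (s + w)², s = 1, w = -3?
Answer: 68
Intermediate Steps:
B(Y) = 4 (B(Y) = (1 - 3)² = (-2)² = 4)
B(227)*17 = 4*17 = 68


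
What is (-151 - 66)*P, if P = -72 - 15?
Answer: 18879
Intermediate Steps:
P = -87
(-151 - 66)*P = (-151 - 66)*(-87) = -217*(-87) = 18879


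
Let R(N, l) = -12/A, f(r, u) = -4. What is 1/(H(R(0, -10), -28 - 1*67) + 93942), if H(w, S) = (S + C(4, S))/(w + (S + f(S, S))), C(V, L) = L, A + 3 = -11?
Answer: 687/64539484 ≈ 1.0645e-5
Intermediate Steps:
A = -14 (A = -3 - 11 = -14)
R(N, l) = 6/7 (R(N, l) = -12/(-14) = -12*(-1/14) = 6/7)
H(w, S) = 2*S/(-4 + S + w) (H(w, S) = (S + S)/(w + (S - 4)) = (2*S)/(w + (-4 + S)) = (2*S)/(-4 + S + w) = 2*S/(-4 + S + w))
1/(H(R(0, -10), -28 - 1*67) + 93942) = 1/(2*(-28 - 1*67)/(-4 + (-28 - 1*67) + 6/7) + 93942) = 1/(2*(-28 - 67)/(-4 + (-28 - 67) + 6/7) + 93942) = 1/(2*(-95)/(-4 - 95 + 6/7) + 93942) = 1/(2*(-95)/(-687/7) + 93942) = 1/(2*(-95)*(-7/687) + 93942) = 1/(1330/687 + 93942) = 1/(64539484/687) = 687/64539484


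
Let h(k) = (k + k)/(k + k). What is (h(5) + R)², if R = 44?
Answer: 2025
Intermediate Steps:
h(k) = 1 (h(k) = (2*k)/((2*k)) = (2*k)*(1/(2*k)) = 1)
(h(5) + R)² = (1 + 44)² = 45² = 2025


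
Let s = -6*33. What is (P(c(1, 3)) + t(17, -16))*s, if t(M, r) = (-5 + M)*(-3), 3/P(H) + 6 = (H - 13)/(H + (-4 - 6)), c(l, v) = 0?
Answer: 340956/47 ≈ 7254.4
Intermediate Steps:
P(H) = 3/(-6 + (-13 + H)/(-10 + H)) (P(H) = 3/(-6 + (H - 13)/(H + (-4 - 6))) = 3/(-6 + (-13 + H)/(H - 10)) = 3/(-6 + (-13 + H)/(-10 + H)))
s = -198
t(M, r) = 15 - 3*M
(P(c(1, 3)) + t(17, -16))*s = (3*(10 - 1*0)/(-47 + 5*0) + (15 - 3*17))*(-198) = (3*(10 + 0)/(-47 + 0) + (15 - 51))*(-198) = (3*10/(-47) - 36)*(-198) = (3*(-1/47)*10 - 36)*(-198) = (-30/47 - 36)*(-198) = -1722/47*(-198) = 340956/47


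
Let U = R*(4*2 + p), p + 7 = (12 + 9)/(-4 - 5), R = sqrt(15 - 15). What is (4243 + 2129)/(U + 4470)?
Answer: 1062/745 ≈ 1.4255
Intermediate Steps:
R = 0 (R = sqrt(0) = 0)
p = -28/3 (p = -7 + (12 + 9)/(-4 - 5) = -7 + 21/(-9) = -7 + 21*(-1/9) = -7 - 7/3 = -28/3 ≈ -9.3333)
U = 0 (U = 0*(4*2 - 28/3) = 0*(8 - 28/3) = 0*(-4/3) = 0)
(4243 + 2129)/(U + 4470) = (4243 + 2129)/(0 + 4470) = 6372/4470 = 6372*(1/4470) = 1062/745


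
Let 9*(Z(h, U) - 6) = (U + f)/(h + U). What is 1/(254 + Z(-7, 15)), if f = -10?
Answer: 72/18725 ≈ 0.0038451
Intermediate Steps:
Z(h, U) = 6 + (-10 + U)/(9*(U + h)) (Z(h, U) = 6 + ((U - 10)/(h + U))/9 = 6 + ((-10 + U)/(U + h))/9 = 6 + (-10 + U)/(9*(U + h)))
1/(254 + Z(-7, 15)) = 1/(254 + (-10 + 54*(-7) + 55*15)/(9*(15 - 7))) = 1/(254 + (⅑)*(-10 - 378 + 825)/8) = 1/(254 + (⅑)*(⅛)*437) = 1/(254 + 437/72) = 1/(18725/72) = 72/18725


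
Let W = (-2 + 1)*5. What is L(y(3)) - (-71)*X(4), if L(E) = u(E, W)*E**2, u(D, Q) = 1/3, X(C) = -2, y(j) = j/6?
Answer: -1703/12 ≈ -141.92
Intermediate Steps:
y(j) = j/6 (y(j) = j*(1/6) = j/6)
W = -5 (W = -1*5 = -5)
u(D, Q) = 1/3
L(E) = E**2/3
L(y(3)) - (-71)*X(4) = ((1/6)*3)**2/3 - (-71)*(-2) = (1/2)**2/3 - 71*2 = (1/3)*(1/4) - 142 = 1/12 - 142 = -1703/12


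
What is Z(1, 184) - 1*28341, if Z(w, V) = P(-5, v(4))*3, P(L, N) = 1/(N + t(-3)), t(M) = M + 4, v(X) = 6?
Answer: -198384/7 ≈ -28341.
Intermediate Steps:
t(M) = 4 + M
P(L, N) = 1/(1 + N) (P(L, N) = 1/(N + (4 - 3)) = 1/(N + 1) = 1/(1 + N))
Z(w, V) = 3/7 (Z(w, V) = 3/(1 + 6) = 3/7)
Z(1, 184) - 1*28341 = 3/7 - 1*28341 = 3/7 - 28341 = -198384/7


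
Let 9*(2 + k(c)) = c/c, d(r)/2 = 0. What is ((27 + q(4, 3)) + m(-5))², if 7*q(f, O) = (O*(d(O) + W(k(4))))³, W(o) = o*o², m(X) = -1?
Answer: 13450519656256638428929/10088665472637801 ≈ 1.3332e+6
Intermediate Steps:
d(r) = 0 (d(r) = 2*0 = 0)
k(c) = -17/9 (k(c) = -2 + (c/c)/9 = -2 + (⅑)*1 = -2 + ⅑ = -17/9)
W(o) = o³
q(f, O) = -118587876497*O³/2711943423 (q(f, O) = (O*(0 + (-17/9)³))³/7 = (O*(0 - 4913/729))³/7 = (O*(-4913/729))³/7 = (-4913*O/729)³/7 = (-118587876497*O³/387420489)/7 = -118587876497*O³/2711943423)
((27 + q(4, 3)) + m(-5))² = ((27 - 118587876497/2711943423*3³) - 1)² = ((27 - 118587876497/2711943423*27) - 1)² = ((27 - 118587876497/100442349) - 1)² = (-115875933074/100442349 - 1)² = (-115976375423/100442349)² = 13450519656256638428929/10088665472637801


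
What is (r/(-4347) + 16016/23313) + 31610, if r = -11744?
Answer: 1067917244378/33780537 ≈ 31613.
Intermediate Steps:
(r/(-4347) + 16016/23313) + 31610 = (-11744/(-4347) + 16016/23313) + 31610 = (-11744*(-1/4347) + 16016*(1/23313)) + 31610 = (11744/4347 + 16016/23313) + 31610 = 114469808/33780537 + 31610 = 1067917244378/33780537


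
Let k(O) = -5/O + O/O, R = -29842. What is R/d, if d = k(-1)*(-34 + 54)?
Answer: -14921/60 ≈ -248.68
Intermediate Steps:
k(O) = 1 - 5/O (k(O) = -5/O + 1 = 1 - 5/O)
d = 120 (d = ((-5 - 1)/(-1))*(-34 + 54) = -1*(-6)*20 = 6*20 = 120)
R/d = -29842/120 = -29842*1/120 = -14921/60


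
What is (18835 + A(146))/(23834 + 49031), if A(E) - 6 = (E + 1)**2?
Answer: 8090/14573 ≈ 0.55514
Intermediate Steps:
A(E) = 6 + (1 + E)**2 (A(E) = 6 + (E + 1)**2 = 6 + (1 + E)**2)
(18835 + A(146))/(23834 + 49031) = (18835 + (6 + (1 + 146)**2))/(23834 + 49031) = (18835 + (6 + 147**2))/72865 = (18835 + (6 + 21609))*(1/72865) = (18835 + 21615)*(1/72865) = 40450*(1/72865) = 8090/14573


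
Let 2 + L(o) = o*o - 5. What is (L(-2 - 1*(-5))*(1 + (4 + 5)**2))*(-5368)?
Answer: -880352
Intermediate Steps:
L(o) = -7 + o**2 (L(o) = -2 + (o*o - 5) = -2 + (o**2 - 5) = -2 + (-5 + o**2) = -7 + o**2)
(L(-2 - 1*(-5))*(1 + (4 + 5)**2))*(-5368) = ((-7 + (-2 - 1*(-5))**2)*(1 + (4 + 5)**2))*(-5368) = ((-7 + (-2 + 5)**2)*(1 + 9**2))*(-5368) = ((-7 + 3**2)*(1 + 81))*(-5368) = ((-7 + 9)*82)*(-5368) = (2*82)*(-5368) = 164*(-5368) = -880352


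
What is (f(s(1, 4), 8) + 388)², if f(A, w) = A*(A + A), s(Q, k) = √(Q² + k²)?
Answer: 178084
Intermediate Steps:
f(A, w) = 2*A² (f(A, w) = A*(2*A) = 2*A²)
(f(s(1, 4), 8) + 388)² = (2*(√(1² + 4²))² + 388)² = (2*(√(1 + 16))² + 388)² = (2*(√17)² + 388)² = (2*17 + 388)² = (34 + 388)² = 422² = 178084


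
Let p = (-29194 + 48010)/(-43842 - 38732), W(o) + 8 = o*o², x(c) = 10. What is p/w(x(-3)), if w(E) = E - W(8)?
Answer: 4704/10197889 ≈ 0.00046127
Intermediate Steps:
W(o) = -8 + o³ (W(o) = -8 + o*o² = -8 + o³)
p = -9408/41287 (p = 18816/(-82574) = 18816*(-1/82574) = -9408/41287 ≈ -0.22787)
w(E) = -504 + E (w(E) = E - (-8 + 8³) = E - (-8 + 512) = E - 1*504 = E - 504 = -504 + E)
p/w(x(-3)) = -9408/(41287*(-504 + 10)) = -9408/41287/(-494) = -9408/41287*(-1/494) = 4704/10197889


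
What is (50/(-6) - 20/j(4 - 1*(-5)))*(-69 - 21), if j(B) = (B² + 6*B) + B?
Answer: 1525/2 ≈ 762.50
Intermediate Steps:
j(B) = B² + 7*B
(50/(-6) - 20/j(4 - 1*(-5)))*(-69 - 21) = (50/(-6) - 20*1/((4 - 1*(-5))*(7 + (4 - 1*(-5)))))*(-69 - 21) = (50*(-⅙) - 20*1/((4 + 5)*(7 + (4 + 5))))*(-90) = (-25/3 - 20*1/(9*(7 + 9)))*(-90) = (-25/3 - 20/(9*16))*(-90) = (-25/3 - 20/144)*(-90) = (-25/3 - 20*1/144)*(-90) = (-25/3 - 5/36)*(-90) = -305/36*(-90) = 1525/2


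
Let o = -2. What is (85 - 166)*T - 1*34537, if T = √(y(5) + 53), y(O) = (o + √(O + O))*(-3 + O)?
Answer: -34537 - 81*√(49 + 2*√10) ≈ -35140.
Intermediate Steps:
y(O) = (-3 + O)*(-2 + √2*√O) (y(O) = (-2 + √(O + O))*(-3 + O) = (-2 + √(2*O))*(-3 + O) = (-2 + √2*√O)*(-3 + O) = (-3 + O)*(-2 + √2*√O))
T = √(49 + 2*√10) (T = √((6 - 2*5 + √2*5^(3/2) - 3*√2*√5) + 53) = √((6 - 10 + √2*(5*√5) - 3*√10) + 53) = √((6 - 10 + 5*√10 - 3*√10) + 53) = √((-4 + 2*√10) + 53) = √(49 + 2*√10) ≈ 7.4380)
(85 - 166)*T - 1*34537 = (85 - 166)*√(49 + 2*√10) - 1*34537 = -81*√(49 + 2*√10) - 34537 = -34537 - 81*√(49 + 2*√10)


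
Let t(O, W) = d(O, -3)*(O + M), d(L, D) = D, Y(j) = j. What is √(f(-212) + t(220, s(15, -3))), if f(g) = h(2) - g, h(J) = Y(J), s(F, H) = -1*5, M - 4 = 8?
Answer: I*√482 ≈ 21.954*I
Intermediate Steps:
M = 12 (M = 4 + 8 = 12)
s(F, H) = -5
h(J) = J
f(g) = 2 - g
t(O, W) = -36 - 3*O (t(O, W) = -3*(O + 12) = -3*(12 + O) = -36 - 3*O)
√(f(-212) + t(220, s(15, -3))) = √((2 - 1*(-212)) + (-36 - 3*220)) = √((2 + 212) + (-36 - 660)) = √(214 - 696) = √(-482) = I*√482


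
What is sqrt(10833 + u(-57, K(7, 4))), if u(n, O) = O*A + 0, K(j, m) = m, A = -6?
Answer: 3*sqrt(1201) ≈ 103.97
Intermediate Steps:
u(n, O) = -6*O (u(n, O) = O*(-6) + 0 = -6*O + 0 = -6*O)
sqrt(10833 + u(-57, K(7, 4))) = sqrt(10833 - 6*4) = sqrt(10833 - 24) = sqrt(10809) = 3*sqrt(1201)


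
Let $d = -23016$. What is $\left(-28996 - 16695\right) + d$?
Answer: $-68707$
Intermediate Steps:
$\left(-28996 - 16695\right) + d = \left(-28996 - 16695\right) - 23016 = -45691 - 23016 = -68707$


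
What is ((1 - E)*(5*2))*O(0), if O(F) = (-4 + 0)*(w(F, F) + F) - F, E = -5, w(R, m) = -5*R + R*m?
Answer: 0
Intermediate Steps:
O(F) = -5*F - 4*F*(-5 + F) (O(F) = (-4 + 0)*(F*(-5 + F) + F) - F = -4*(F + F*(-5 + F)) - F = (-4*F - 4*F*(-5 + F)) - F = -5*F - 4*F*(-5 + F))
((1 - E)*(5*2))*O(0) = ((1 - 1*(-5))*(5*2))*(0*(15 - 4*0)) = ((1 + 5)*10)*(0*(15 + 0)) = (6*10)*(0*15) = 60*0 = 0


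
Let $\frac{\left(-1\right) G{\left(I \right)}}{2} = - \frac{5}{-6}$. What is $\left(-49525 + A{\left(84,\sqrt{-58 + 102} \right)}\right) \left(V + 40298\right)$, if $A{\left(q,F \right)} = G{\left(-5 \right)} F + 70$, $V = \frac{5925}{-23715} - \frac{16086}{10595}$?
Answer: $- \frac{2225441667722343}{1116713} - \frac{1349979780238 \sqrt{11}}{10050417} \approx -1.9933 \cdot 10^{9}$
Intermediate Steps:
$G{\left(I \right)} = - \frac{5}{3}$ ($G{\left(I \right)} = - 2 \left(- \frac{5}{-6}\right) = - 2 \left(\left(-5\right) \left(- \frac{1}{6}\right)\right) = \left(-2\right) \frac{5}{6} = - \frac{5}{3}$)
$V = - \frac{29616991}{16750695}$ ($V = 5925 \left(- \frac{1}{23715}\right) - \frac{16086}{10595} = - \frac{395}{1581} - \frac{16086}{10595} = - \frac{29616991}{16750695} \approx -1.7681$)
$A{\left(q,F \right)} = 70 - \frac{5 F}{3}$ ($A{\left(q,F \right)} = - \frac{5 F}{3} + 70 = 70 - \frac{5 F}{3}$)
$\left(-49525 + A{\left(84,\sqrt{-58 + 102} \right)}\right) \left(V + 40298\right) = \left(-49525 + \left(70 - \frac{5 \sqrt{-58 + 102}}{3}\right)\right) \left(- \frac{29616991}{16750695} + 40298\right) = \left(-49525 + \left(70 - \frac{5 \sqrt{44}}{3}\right)\right) \frac{674989890119}{16750695} = \left(-49525 + \left(70 - \frac{5 \cdot 2 \sqrt{11}}{3}\right)\right) \frac{674989890119}{16750695} = \left(-49525 + \left(70 - \frac{10 \sqrt{11}}{3}\right)\right) \frac{674989890119}{16750695} = \left(-49455 - \frac{10 \sqrt{11}}{3}\right) \frac{674989890119}{16750695} = - \frac{2225441667722343}{1116713} - \frac{1349979780238 \sqrt{11}}{10050417}$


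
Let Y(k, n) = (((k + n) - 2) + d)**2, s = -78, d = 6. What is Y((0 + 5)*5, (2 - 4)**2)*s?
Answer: -84942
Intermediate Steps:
Y(k, n) = (4 + k + n)**2 (Y(k, n) = (((k + n) - 2) + 6)**2 = ((-2 + k + n) + 6)**2 = (4 + k + n)**2)
Y((0 + 5)*5, (2 - 4)**2)*s = (4 + (0 + 5)*5 + (2 - 4)**2)**2*(-78) = (4 + 5*5 + (-2)**2)**2*(-78) = (4 + 25 + 4)**2*(-78) = 33**2*(-78) = 1089*(-78) = -84942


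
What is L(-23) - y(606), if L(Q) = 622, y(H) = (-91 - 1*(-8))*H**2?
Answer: 30481210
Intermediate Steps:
y(H) = -83*H**2 (y(H) = (-91 + 8)*H**2 = -83*H**2)
L(-23) - y(606) = 622 - (-83)*606**2 = 622 - (-83)*367236 = 622 - 1*(-30480588) = 622 + 30480588 = 30481210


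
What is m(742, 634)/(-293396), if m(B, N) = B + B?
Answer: -371/73349 ≈ -0.0050580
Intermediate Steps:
m(B, N) = 2*B
m(742, 634)/(-293396) = (2*742)/(-293396) = 1484*(-1/293396) = -371/73349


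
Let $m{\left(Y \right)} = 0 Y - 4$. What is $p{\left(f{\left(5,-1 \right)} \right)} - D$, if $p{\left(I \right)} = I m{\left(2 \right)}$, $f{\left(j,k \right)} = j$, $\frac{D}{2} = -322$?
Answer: $624$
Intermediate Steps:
$m{\left(Y \right)} = -4$ ($m{\left(Y \right)} = 0 - 4 = -4$)
$D = -644$ ($D = 2 \left(-322\right) = -644$)
$p{\left(I \right)} = - 4 I$ ($p{\left(I \right)} = I \left(-4\right) = - 4 I$)
$p{\left(f{\left(5,-1 \right)} \right)} - D = \left(-4\right) 5 - -644 = -20 + 644 = 624$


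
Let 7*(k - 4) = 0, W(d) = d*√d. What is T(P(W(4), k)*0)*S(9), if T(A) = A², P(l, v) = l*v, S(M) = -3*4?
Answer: 0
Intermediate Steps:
S(M) = -12
W(d) = d^(3/2)
k = 4 (k = 4 + (⅐)*0 = 4 + 0 = 4)
T(P(W(4), k)*0)*S(9) = ((4^(3/2)*4)*0)²*(-12) = ((8*4)*0)²*(-12) = (32*0)²*(-12) = 0²*(-12) = 0*(-12) = 0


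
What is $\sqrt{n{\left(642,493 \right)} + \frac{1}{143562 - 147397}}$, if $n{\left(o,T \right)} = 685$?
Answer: $\frac{3 \sqrt{1119382810}}{3835} \approx 26.172$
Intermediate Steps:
$\sqrt{n{\left(642,493 \right)} + \frac{1}{143562 - 147397}} = \sqrt{685 + \frac{1}{143562 - 147397}} = \sqrt{685 + \frac{1}{-3835}} = \sqrt{685 - \frac{1}{3835}} = \sqrt{\frac{2626974}{3835}} = \frac{3 \sqrt{1119382810}}{3835}$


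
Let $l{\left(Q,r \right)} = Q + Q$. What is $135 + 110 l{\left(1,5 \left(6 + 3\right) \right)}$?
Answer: $355$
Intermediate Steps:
$l{\left(Q,r \right)} = 2 Q$
$135 + 110 l{\left(1,5 \left(6 + 3\right) \right)} = 135 + 110 \cdot 2 \cdot 1 = 135 + 110 \cdot 2 = 135 + 220 = 355$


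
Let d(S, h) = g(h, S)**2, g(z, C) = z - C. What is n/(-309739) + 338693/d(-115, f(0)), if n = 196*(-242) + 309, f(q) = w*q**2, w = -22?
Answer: 105529632802/4096298275 ≈ 25.762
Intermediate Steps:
f(q) = -22*q**2
n = -47123 (n = -47432 + 309 = -47123)
d(S, h) = (h - S)**2
n/(-309739) + 338693/d(-115, f(0)) = -47123/(-309739) + 338693/((-115 - (-22)*0**2)**2) = -47123*(-1/309739) + 338693/((-115 - (-22)*0)**2) = 47123/309739 + 338693/((-115 - 1*0)**2) = 47123/309739 + 338693/((-115 + 0)**2) = 47123/309739 + 338693/((-115)**2) = 47123/309739 + 338693/13225 = 105529632802/4096298275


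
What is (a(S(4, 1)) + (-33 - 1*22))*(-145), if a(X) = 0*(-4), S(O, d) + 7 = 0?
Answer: 7975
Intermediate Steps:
S(O, d) = -7 (S(O, d) = -7 + 0 = -7)
a(X) = 0
(a(S(4, 1)) + (-33 - 1*22))*(-145) = (0 + (-33 - 1*22))*(-145) = (0 + (-33 - 22))*(-145) = (0 - 55)*(-145) = -55*(-145) = 7975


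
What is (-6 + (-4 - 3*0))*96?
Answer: -960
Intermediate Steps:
(-6 + (-4 - 3*0))*96 = (-6 + (-4 + 0))*96 = (-6 - 4)*96 = -10*96 = -960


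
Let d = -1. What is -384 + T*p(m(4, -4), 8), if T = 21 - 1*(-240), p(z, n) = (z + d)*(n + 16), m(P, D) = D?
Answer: -31704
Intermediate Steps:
p(z, n) = (-1 + z)*(16 + n) (p(z, n) = (z - 1)*(n + 16) = (-1 + z)*(16 + n))
T = 261 (T = 21 + 240 = 261)
-384 + T*p(m(4, -4), 8) = -384 + 261*(-16 - 1*8 + 16*(-4) + 8*(-4)) = -384 + 261*(-16 - 8 - 64 - 32) = -384 + 261*(-120) = -384 - 31320 = -31704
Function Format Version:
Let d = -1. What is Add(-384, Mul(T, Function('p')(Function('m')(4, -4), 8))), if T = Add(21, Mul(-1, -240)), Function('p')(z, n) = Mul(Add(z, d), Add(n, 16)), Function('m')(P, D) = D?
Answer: -31704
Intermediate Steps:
Function('p')(z, n) = Mul(Add(-1, z), Add(16, n)) (Function('p')(z, n) = Mul(Add(z, -1), Add(n, 16)) = Mul(Add(-1, z), Add(16, n)))
T = 261 (T = Add(21, 240) = 261)
Add(-384, Mul(T, Function('p')(Function('m')(4, -4), 8))) = Add(-384, Mul(261, Add(-16, Mul(-1, 8), Mul(16, -4), Mul(8, -4)))) = Add(-384, Mul(261, Add(-16, -8, -64, -32))) = Add(-384, Mul(261, -120)) = Add(-384, -31320) = -31704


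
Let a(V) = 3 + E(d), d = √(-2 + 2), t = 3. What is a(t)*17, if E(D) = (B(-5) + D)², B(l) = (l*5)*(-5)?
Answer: 265676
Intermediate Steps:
B(l) = -25*l (B(l) = (5*l)*(-5) = -25*l)
d = 0 (d = √0 = 0)
E(D) = (125 + D)² (E(D) = (-25*(-5) + D)² = (125 + D)²)
a(V) = 15628 (a(V) = 3 + (125 + 0)² = 3 + 125² = 3 + 15625 = 15628)
a(t)*17 = 15628*17 = 265676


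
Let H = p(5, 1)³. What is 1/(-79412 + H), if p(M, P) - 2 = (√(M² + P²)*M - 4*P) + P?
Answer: -81363/6342771919 - 3265*√26/6342771919 ≈ -1.5452e-5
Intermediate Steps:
p(M, P) = 2 - 3*P + M*√(M² + P²) (p(M, P) = 2 + ((√(M² + P²)*M - 4*P) + P) = 2 + ((M*√(M² + P²) - 4*P) + P) = 2 + ((-4*P + M*√(M² + P²)) + P) = 2 + (-3*P + M*√(M² + P²)) = 2 - 3*P + M*√(M² + P²))
H = (-1 + 5*√26)³ (H = (2 - 3*1 + 5*√(5² + 1²))³ = (2 - 3 + 5*√(25 + 1))³ = (2 - 3 + 5*√26)³ = (-1 + 5*√26)³ ≈ 14697.)
1/(-79412 + H) = 1/(-79412 + (-1951 + 3265*√26)) = 1/(-81363 + 3265*√26)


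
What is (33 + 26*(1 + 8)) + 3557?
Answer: 3824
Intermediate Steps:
(33 + 26*(1 + 8)) + 3557 = (33 + 26*9) + 3557 = (33 + 234) + 3557 = 267 + 3557 = 3824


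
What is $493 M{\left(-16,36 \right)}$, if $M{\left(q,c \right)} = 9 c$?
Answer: $159732$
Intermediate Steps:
$493 M{\left(-16,36 \right)} = 493 \cdot 9 \cdot 36 = 493 \cdot 324 = 159732$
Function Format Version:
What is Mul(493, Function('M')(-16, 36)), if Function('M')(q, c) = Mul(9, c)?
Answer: 159732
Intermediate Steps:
Mul(493, Function('M')(-16, 36)) = Mul(493, Mul(9, 36)) = Mul(493, 324) = 159732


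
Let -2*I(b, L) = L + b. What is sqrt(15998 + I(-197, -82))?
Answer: 5*sqrt(2582)/2 ≈ 127.03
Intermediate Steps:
I(b, L) = -L/2 - b/2 (I(b, L) = -(L + b)/2 = -L/2 - b/2)
sqrt(15998 + I(-197, -82)) = sqrt(15998 + (-1/2*(-82) - 1/2*(-197))) = sqrt(15998 + (41 + 197/2)) = sqrt(15998 + 279/2) = sqrt(32275/2) = 5*sqrt(2582)/2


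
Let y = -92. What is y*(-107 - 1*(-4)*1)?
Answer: 9476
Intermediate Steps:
y*(-107 - 1*(-4)*1) = -92*(-107 - 1*(-4)*1) = -92*(-107 + 4*1) = -92*(-107 + 4) = -92*(-103) = 9476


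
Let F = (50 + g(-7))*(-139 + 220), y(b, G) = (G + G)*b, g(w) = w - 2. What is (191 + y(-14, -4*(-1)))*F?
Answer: 262359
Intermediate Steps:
g(w) = -2 + w
y(b, G) = 2*G*b (y(b, G) = (2*G)*b = 2*G*b)
F = 3321 (F = (50 + (-2 - 7))*(-139 + 220) = (50 - 9)*81 = 41*81 = 3321)
(191 + y(-14, -4*(-1)))*F = (191 + 2*(-4*(-1))*(-14))*3321 = (191 + 2*4*(-14))*3321 = (191 - 112)*3321 = 79*3321 = 262359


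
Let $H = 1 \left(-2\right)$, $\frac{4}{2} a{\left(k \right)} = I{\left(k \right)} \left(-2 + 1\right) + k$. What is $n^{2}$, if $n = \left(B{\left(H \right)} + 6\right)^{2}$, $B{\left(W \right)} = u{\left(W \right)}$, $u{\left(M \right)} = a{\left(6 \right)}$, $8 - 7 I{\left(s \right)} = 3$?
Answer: $\frac{214358881}{38416} \approx 5579.9$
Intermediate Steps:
$I{\left(s \right)} = \frac{5}{7}$ ($I{\left(s \right)} = \frac{8}{7} - \frac{3}{7} = \frac{5}{7}$)
$a{\left(k \right)} = - \frac{5}{14} + \frac{k}{2}$ ($a{\left(k \right)} = \frac{\frac{5 \left(-2 + 1\right)}{7} + k}{2} = \frac{\frac{5}{7} \left(-1\right) + k}{2} = \frac{- \frac{5}{7} + k}{2} = - \frac{5}{14} + \frac{k}{2}$)
$H = -2$
$u{\left(M \right)} = \frac{37}{14}$ ($u{\left(M \right)} = - \frac{5}{14} + \frac{1}{2} \cdot 6 = - \frac{5}{14} + 3 = \frac{37}{14}$)
$B{\left(W \right)} = \frac{37}{14}$
$n = \frac{14641}{196}$ ($n = \left(\frac{37}{14} + 6\right)^{2} = \left(\frac{121}{14}\right)^{2} = \frac{14641}{196} \approx 74.699$)
$n^{2} = \left(\frac{14641}{196}\right)^{2} = \frac{214358881}{38416}$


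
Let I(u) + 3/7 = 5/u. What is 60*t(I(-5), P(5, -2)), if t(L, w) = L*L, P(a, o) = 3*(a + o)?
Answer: 6000/49 ≈ 122.45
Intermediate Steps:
I(u) = -3/7 + 5/u
P(a, o) = 3*a + 3*o
t(L, w) = L**2
60*t(I(-5), P(5, -2)) = 60*(-3/7 + 5/(-5))**2 = 60*(-3/7 + 5*(-1/5))**2 = 60*(-3/7 - 1)**2 = 60*(-10/7)**2 = 60*(100/49) = 6000/49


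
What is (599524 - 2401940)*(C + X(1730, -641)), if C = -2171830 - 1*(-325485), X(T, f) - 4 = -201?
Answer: 3328236845472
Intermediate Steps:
X(T, f) = -197 (X(T, f) = 4 - 201 = -197)
C = -1846345 (C = -2171830 + 325485 = -1846345)
(599524 - 2401940)*(C + X(1730, -641)) = (599524 - 2401940)*(-1846345 - 197) = -1802416*(-1846542) = 3328236845472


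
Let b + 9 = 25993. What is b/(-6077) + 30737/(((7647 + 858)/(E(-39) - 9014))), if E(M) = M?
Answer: -241602791231/7383555 ≈ -32722.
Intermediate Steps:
b = 25984 (b = -9 + 25993 = 25984)
b/(-6077) + 30737/(((7647 + 858)/(E(-39) - 9014))) = 25984/(-6077) + 30737/(((7647 + 858)/(-39 - 9014))) = 25984*(-1/6077) + 30737/((8505/(-9053))) = -25984/6077 + 30737/((8505*(-1/9053))) = -25984/6077 + 30737/(-8505/9053) = -25984/6077 + 30737*(-9053/8505) = -25984/6077 - 39751723/1215 = -241602791231/7383555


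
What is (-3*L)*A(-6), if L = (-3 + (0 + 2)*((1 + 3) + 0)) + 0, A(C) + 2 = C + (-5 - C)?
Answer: 105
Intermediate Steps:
A(C) = -7 (A(C) = -2 + (C + (-5 - C)) = -2 - 5 = -7)
L = 5 (L = (-3 + 2*(4 + 0)) + 0 = (-3 + 2*4) + 0 = (-3 + 8) + 0 = 5 + 0 = 5)
(-3*L)*A(-6) = -3*5*(-7) = -15*(-7) = 105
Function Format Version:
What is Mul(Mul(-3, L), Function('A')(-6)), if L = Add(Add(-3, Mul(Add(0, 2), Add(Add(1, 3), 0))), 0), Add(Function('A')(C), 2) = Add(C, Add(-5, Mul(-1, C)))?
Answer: 105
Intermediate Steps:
Function('A')(C) = -7 (Function('A')(C) = Add(-2, Add(C, Add(-5, Mul(-1, C)))) = Add(-2, -5) = -7)
L = 5 (L = Add(Add(-3, Mul(2, Add(4, 0))), 0) = Add(Add(-3, Mul(2, 4)), 0) = Add(Add(-3, 8), 0) = Add(5, 0) = 5)
Mul(Mul(-3, L), Function('A')(-6)) = Mul(Mul(-3, 5), -7) = Mul(-15, -7) = 105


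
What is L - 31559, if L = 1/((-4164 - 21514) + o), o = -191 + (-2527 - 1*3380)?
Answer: -1002818785/31776 ≈ -31559.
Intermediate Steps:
o = -6098 (o = -191 + (-2527 - 3380) = -191 - 5907 = -6098)
L = -1/31776 (L = 1/((-4164 - 21514) - 6098) = 1/(-25678 - 6098) = 1/(-31776) = -1/31776 ≈ -3.1470e-5)
L - 31559 = -1/31776 - 31559 = -1002818785/31776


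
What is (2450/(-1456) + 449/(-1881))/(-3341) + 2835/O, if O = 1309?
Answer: 24070009127/11110856328 ≈ 2.1664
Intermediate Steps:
(2450/(-1456) + 449/(-1881))/(-3341) + 2835/O = (2450/(-1456) + 449/(-1881))/(-3341) + 2835/1309 = (2450*(-1/1456) + 449*(-1/1881))*(-1/3341) + 2835*(1/1309) = (-175/104 - 449/1881)*(-1/3341) + 405/187 = -375871/195624*(-1/3341) + 405/187 = 375871/653579784 + 405/187 = 24070009127/11110856328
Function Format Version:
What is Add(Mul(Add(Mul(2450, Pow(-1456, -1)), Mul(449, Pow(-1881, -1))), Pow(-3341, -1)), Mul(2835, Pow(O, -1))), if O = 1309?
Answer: Rational(24070009127, 11110856328) ≈ 2.1664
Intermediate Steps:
Add(Mul(Add(Mul(2450, Pow(-1456, -1)), Mul(449, Pow(-1881, -1))), Pow(-3341, -1)), Mul(2835, Pow(O, -1))) = Add(Mul(Add(Mul(2450, Pow(-1456, -1)), Mul(449, Pow(-1881, -1))), Pow(-3341, -1)), Mul(2835, Pow(1309, -1))) = Add(Mul(Add(Mul(2450, Rational(-1, 1456)), Mul(449, Rational(-1, 1881))), Rational(-1, 3341)), Mul(2835, Rational(1, 1309))) = Add(Mul(Add(Rational(-175, 104), Rational(-449, 1881)), Rational(-1, 3341)), Rational(405, 187)) = Add(Mul(Rational(-375871, 195624), Rational(-1, 3341)), Rational(405, 187)) = Add(Rational(375871, 653579784), Rational(405, 187)) = Rational(24070009127, 11110856328)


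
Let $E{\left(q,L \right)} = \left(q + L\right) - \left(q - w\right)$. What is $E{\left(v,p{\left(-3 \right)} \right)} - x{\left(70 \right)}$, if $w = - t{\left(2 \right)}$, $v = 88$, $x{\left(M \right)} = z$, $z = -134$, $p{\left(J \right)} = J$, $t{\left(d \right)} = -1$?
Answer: $132$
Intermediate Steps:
$x{\left(M \right)} = -134$
$w = 1$ ($w = \left(-1\right) \left(-1\right) = 1$)
$E{\left(q,L \right)} = 1 + L$ ($E{\left(q,L \right)} = \left(q + L\right) - \left(-1 + q\right) = \left(L + q\right) - \left(-1 + q\right) = 1 + L$)
$E{\left(v,p{\left(-3 \right)} \right)} - x{\left(70 \right)} = \left(1 - 3\right) - -134 = -2 + 134 = 132$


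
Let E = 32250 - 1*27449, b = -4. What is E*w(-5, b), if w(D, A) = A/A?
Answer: 4801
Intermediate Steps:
w(D, A) = 1
E = 4801 (E = 32250 - 27449 = 4801)
E*w(-5, b) = 4801*1 = 4801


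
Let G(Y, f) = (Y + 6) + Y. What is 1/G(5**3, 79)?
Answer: 1/256 ≈ 0.0039063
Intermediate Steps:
G(Y, f) = 6 + 2*Y (G(Y, f) = (6 + Y) + Y = 6 + 2*Y)
1/G(5**3, 79) = 1/(6 + 2*5**3) = 1/(6 + 2*125) = 1/(6 + 250) = 1/256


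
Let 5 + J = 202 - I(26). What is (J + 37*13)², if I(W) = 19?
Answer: 434281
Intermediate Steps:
J = 178 (J = -5 + (202 - 1*19) = -5 + (202 - 19) = -5 + 183 = 178)
(J + 37*13)² = (178 + 37*13)² = (178 + 481)² = 659² = 434281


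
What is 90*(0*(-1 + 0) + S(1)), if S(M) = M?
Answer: 90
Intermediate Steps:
90*(0*(-1 + 0) + S(1)) = 90*(0*(-1 + 0) + 1) = 90*(0*(-1) + 1) = 90*(0 + 1) = 90*1 = 90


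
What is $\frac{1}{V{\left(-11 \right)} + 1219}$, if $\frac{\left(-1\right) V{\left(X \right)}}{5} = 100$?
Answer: $\frac{1}{719} \approx 0.0013908$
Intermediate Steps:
$V{\left(X \right)} = -500$ ($V{\left(X \right)} = \left(-5\right) 100 = -500$)
$\frac{1}{V{\left(-11 \right)} + 1219} = \frac{1}{-500 + 1219} = \frac{1}{719}$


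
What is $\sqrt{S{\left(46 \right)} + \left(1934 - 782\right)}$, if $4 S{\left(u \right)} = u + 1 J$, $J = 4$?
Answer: $\frac{\sqrt{4658}}{2} \approx 34.125$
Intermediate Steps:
$S{\left(u \right)} = 1 + \frac{u}{4}$ ($S{\left(u \right)} = \frac{u + 1 \cdot 4}{4} = \frac{u + 4}{4} = \frac{4 + u}{4} = 1 + \frac{u}{4}$)
$\sqrt{S{\left(46 \right)} + \left(1934 - 782\right)} = \sqrt{\left(1 + \frac{1}{4} \cdot 46\right) + \left(1934 - 782\right)} = \sqrt{\left(1 + \frac{23}{2}\right) + 1152} = \sqrt{\frac{25}{2} + 1152} = \sqrt{\frac{2329}{2}} = \frac{\sqrt{4658}}{2}$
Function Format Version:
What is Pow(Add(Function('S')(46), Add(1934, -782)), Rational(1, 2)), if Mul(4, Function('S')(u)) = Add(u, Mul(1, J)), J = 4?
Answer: Mul(Rational(1, 2), Pow(4658, Rational(1, 2))) ≈ 34.125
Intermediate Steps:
Function('S')(u) = Add(1, Mul(Rational(1, 4), u)) (Function('S')(u) = Mul(Rational(1, 4), Add(u, Mul(1, 4))) = Mul(Rational(1, 4), Add(u, 4)) = Mul(Rational(1, 4), Add(4, u)) = Add(1, Mul(Rational(1, 4), u)))
Pow(Add(Function('S')(46), Add(1934, -782)), Rational(1, 2)) = Pow(Add(Add(1, Mul(Rational(1, 4), 46)), Add(1934, -782)), Rational(1, 2)) = Pow(Add(Add(1, Rational(23, 2)), 1152), Rational(1, 2)) = Pow(Add(Rational(25, 2), 1152), Rational(1, 2)) = Pow(Rational(2329, 2), Rational(1, 2)) = Mul(Rational(1, 2), Pow(4658, Rational(1, 2)))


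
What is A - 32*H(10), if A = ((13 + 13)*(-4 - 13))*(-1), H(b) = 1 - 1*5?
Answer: 570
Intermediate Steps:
H(b) = -4 (H(b) = 1 - 5 = -4)
A = 442 (A = (26*(-17))*(-1) = -442*(-1) = 442)
A - 32*H(10) = 442 - 32*(-4) = 442 + 128 = 570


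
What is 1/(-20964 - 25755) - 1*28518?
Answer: -1332332443/46719 ≈ -28518.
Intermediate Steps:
1/(-20964 - 25755) - 1*28518 = 1/(-46719) - 28518 = -1/46719 - 28518 = -1332332443/46719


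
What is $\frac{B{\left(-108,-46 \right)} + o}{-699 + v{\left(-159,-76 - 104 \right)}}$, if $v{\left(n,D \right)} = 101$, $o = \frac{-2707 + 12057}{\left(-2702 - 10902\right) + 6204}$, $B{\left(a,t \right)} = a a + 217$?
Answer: $- \frac{1758201}{88504} \approx -19.866$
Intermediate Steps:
$B{\left(a,t \right)} = 217 + a^{2}$ ($B{\left(a,t \right)} = a^{2} + 217 = 217 + a^{2}$)
$o = - \frac{187}{148}$ ($o = \frac{9350}{-13604 + 6204} = \frac{9350}{-7400} = 9350 \left(- \frac{1}{7400}\right) = - \frac{187}{148} \approx -1.2635$)
$\frac{B{\left(-108,-46 \right)} + o}{-699 + v{\left(-159,-76 - 104 \right)}} = \frac{\left(217 + \left(-108\right)^{2}\right) - \frac{187}{148}}{-699 + 101} = \frac{\left(217 + 11664\right) - \frac{187}{148}}{-598} = \left(11881 - \frac{187}{148}\right) \left(- \frac{1}{598}\right) = \frac{1758201}{148} \left(- \frac{1}{598}\right) = - \frac{1758201}{88504}$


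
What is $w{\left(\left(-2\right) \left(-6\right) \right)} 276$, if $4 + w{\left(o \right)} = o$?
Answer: $2208$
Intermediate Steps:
$w{\left(o \right)} = -4 + o$
$w{\left(\left(-2\right) \left(-6\right) \right)} 276 = \left(-4 - -12\right) 276 = \left(-4 + 12\right) 276 = 8 \cdot 276 = 2208$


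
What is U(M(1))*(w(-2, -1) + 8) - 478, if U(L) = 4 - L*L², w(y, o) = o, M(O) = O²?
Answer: -457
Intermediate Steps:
U(L) = 4 - L³
U(M(1))*(w(-2, -1) + 8) - 478 = (4 - (1²)³)*(-1 + 8) - 478 = (4 - 1*1³)*7 - 478 = (4 - 1*1)*7 - 478 = (4 - 1)*7 - 478 = 3*7 - 478 = 21 - 478 = -457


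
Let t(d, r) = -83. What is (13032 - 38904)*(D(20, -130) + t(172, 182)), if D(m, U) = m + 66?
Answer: -77616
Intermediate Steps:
D(m, U) = 66 + m
(13032 - 38904)*(D(20, -130) + t(172, 182)) = (13032 - 38904)*((66 + 20) - 83) = -25872*(86 - 83) = -25872*3 = -77616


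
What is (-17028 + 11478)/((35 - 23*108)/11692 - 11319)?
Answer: 821400/1675243 ≈ 0.49032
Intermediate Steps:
(-17028 + 11478)/((35 - 23*108)/11692 - 11319) = -5550/((35 - 2484)*(1/11692) - 11319) = -5550/(-2449*1/11692 - 11319) = -5550/(-31/148 - 11319) = -5550/(-1675243/148) = -5550*(-148/1675243) = 821400/1675243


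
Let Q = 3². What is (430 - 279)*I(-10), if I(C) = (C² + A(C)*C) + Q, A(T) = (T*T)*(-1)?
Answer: 167459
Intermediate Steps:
Q = 9
A(T) = -T² (A(T) = T²*(-1) = -T²)
I(C) = 9 + C² - C³ (I(C) = (C² + (-C²)*C) + 9 = (C² - C³) + 9 = 9 + C² - C³)
(430 - 279)*I(-10) = (430 - 279)*(9 + (-10)² - 1*(-10)³) = 151*(9 + 100 - 1*(-1000)) = 151*(9 + 100 + 1000) = 151*1109 = 167459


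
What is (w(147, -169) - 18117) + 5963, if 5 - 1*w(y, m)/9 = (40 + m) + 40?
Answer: -11308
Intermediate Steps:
w(y, m) = -675 - 9*m (w(y, m) = 45 - 9*((40 + m) + 40) = 45 - 9*(80 + m) = 45 + (-720 - 9*m) = -675 - 9*m)
(w(147, -169) - 18117) + 5963 = ((-675 - 9*(-169)) - 18117) + 5963 = ((-675 + 1521) - 18117) + 5963 = (846 - 18117) + 5963 = -17271 + 5963 = -11308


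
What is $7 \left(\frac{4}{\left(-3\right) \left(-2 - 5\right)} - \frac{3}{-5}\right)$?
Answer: $\frac{83}{15} \approx 5.5333$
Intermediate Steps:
$7 \left(\frac{4}{\left(-3\right) \left(-2 - 5\right)} - \frac{3}{-5}\right) = 7 \left(\frac{4}{\left(-3\right) \left(-7\right)} - - \frac{3}{5}\right) = 7 \left(\frac{4}{21} + \frac{3}{5}\right) = 7 \cdot \frac{83}{105} = \frac{83}{15}$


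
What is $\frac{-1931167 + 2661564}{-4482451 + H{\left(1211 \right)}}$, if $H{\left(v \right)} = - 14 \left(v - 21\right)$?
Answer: $- \frac{730397}{4499111} \approx -0.16234$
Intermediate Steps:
$H{\left(v \right)} = 294 - 14 v$ ($H{\left(v \right)} = - 14 \left(-21 + v\right) = 294 - 14 v$)
$\frac{-1931167 + 2661564}{-4482451 + H{\left(1211 \right)}} = \frac{-1931167 + 2661564}{-4482451 + \left(294 - 16954\right)} = \frac{730397}{-4482451 + \left(294 - 16954\right)} = \frac{730397}{-4482451 - 16660} = \frac{730397}{-4499111} = 730397 \left(- \frac{1}{4499111}\right) = - \frac{730397}{4499111}$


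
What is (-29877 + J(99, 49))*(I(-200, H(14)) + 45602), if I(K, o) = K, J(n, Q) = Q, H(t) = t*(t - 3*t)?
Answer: -1354250856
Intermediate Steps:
H(t) = -2*t² (H(t) = t*(-2*t) = -2*t²)
(-29877 + J(99, 49))*(I(-200, H(14)) + 45602) = (-29877 + 49)*(-200 + 45602) = -29828*45402 = -1354250856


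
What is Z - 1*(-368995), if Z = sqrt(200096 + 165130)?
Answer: 368995 + sqrt(365226) ≈ 3.6960e+5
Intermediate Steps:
Z = sqrt(365226) ≈ 604.34
Z - 1*(-368995) = sqrt(365226) - 1*(-368995) = sqrt(365226) + 368995 = 368995 + sqrt(365226)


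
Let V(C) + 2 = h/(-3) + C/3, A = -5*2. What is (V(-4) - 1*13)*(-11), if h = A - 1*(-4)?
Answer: 473/3 ≈ 157.67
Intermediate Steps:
A = -10
h = -6 (h = -10 - 1*(-4) = -10 + 4 = -6)
V(C) = C/3 (V(C) = -2 + (-6/(-3) + C/3) = -2 + (-6*(-⅓) + C*(⅓)) = -2 + (2 + C/3) = C/3)
(V(-4) - 1*13)*(-11) = ((⅓)*(-4) - 1*13)*(-11) = (-4/3 - 13)*(-11) = -43/3*(-11) = 473/3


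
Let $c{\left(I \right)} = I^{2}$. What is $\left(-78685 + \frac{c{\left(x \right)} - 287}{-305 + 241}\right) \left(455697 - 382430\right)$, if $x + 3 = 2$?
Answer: $- \frac{184469967459}{32} \approx -5.7647 \cdot 10^{9}$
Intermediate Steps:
$x = -1$ ($x = -3 + 2 = -1$)
$\left(-78685 + \frac{c{\left(x \right)} - 287}{-305 + 241}\right) \left(455697 - 382430\right) = \left(-78685 + \frac{\left(-1\right)^{2} - 287}{-305 + 241}\right) \left(455697 - 382430\right) = \left(-78685 + \frac{1 - 287}{-64}\right) 73267 = \left(-78685 - - \frac{143}{32}\right) 73267 = \left(-78685 + \frac{143}{32}\right) 73267 = \left(- \frac{2517777}{32}\right) 73267 = - \frac{184469967459}{32}$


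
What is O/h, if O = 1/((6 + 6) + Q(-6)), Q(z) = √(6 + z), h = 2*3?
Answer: 1/72 ≈ 0.013889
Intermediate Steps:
h = 6
O = 1/12 (O = 1/((6 + 6) + √(6 - 6)) = 1/(12 + √0) = 1/(12 + 0) = 1/12 ≈ 0.083333)
O/h = (1/12)/6 = (1/12)*(⅙) = 1/72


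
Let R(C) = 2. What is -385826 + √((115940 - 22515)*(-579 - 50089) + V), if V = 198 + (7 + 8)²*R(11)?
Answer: -385826 + 2*I*√1183414313 ≈ -3.8583e+5 + 68802.0*I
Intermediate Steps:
V = 648 (V = 198 + (7 + 8)²*2 = 198 + 15²*2 = 198 + 225*2 = 198 + 450 = 648)
-385826 + √((115940 - 22515)*(-579 - 50089) + V) = -385826 + √((115940 - 22515)*(-579 - 50089) + 648) = -385826 + √(93425*(-50668) + 648) = -385826 + √(-4733657900 + 648) = -385826 + √(-4733657252) = -385826 + 2*I*√1183414313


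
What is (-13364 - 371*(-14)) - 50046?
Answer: -58216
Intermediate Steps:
(-13364 - 371*(-14)) - 50046 = (-13364 - 1*(-5194)) - 50046 = (-13364 + 5194) - 50046 = -8170 - 50046 = -58216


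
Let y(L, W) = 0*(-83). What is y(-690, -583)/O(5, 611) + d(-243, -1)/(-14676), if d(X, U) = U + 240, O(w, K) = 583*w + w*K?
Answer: -239/14676 ≈ -0.016285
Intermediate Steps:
O(w, K) = 583*w + K*w
d(X, U) = 240 + U
y(L, W) = 0
y(-690, -583)/O(5, 611) + d(-243, -1)/(-14676) = 0/((5*(583 + 611))) + (240 - 1)/(-14676) = 0/((5*1194)) + 239*(-1/14676) = 0/5970 - 239/14676 = 0*(1/5970) - 239/14676 = 0 - 239/14676 = -239/14676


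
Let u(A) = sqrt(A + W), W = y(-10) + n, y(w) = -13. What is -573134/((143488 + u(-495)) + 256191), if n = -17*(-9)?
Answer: -114534811993/79871651698 + 286567*I*sqrt(355)/79871651698 ≈ -1.434 + 6.76e-5*I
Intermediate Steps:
n = 153
W = 140 (W = -13 + 153 = 140)
u(A) = sqrt(140 + A) (u(A) = sqrt(A + 140) = sqrt(140 + A))
-573134/((143488 + u(-495)) + 256191) = -573134/((143488 + sqrt(140 - 495)) + 256191) = -573134/((143488 + sqrt(-355)) + 256191) = -573134/((143488 + I*sqrt(355)) + 256191) = -573134/(399679 + I*sqrt(355))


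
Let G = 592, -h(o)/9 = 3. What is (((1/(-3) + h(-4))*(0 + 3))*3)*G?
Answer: -145632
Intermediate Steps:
h(o) = -27 (h(o) = -9*3 = -27)
(((1/(-3) + h(-4))*(0 + 3))*3)*G = (((1/(-3) - 27)*(0 + 3))*3)*592 = (((-⅓ - 27)*3)*3)*592 = (-82/3*3*3)*592 = -82*3*592 = -246*592 = -145632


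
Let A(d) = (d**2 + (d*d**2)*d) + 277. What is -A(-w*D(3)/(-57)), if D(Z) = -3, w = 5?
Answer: -36108567/130321 ≈ -277.07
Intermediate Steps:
A(d) = 277 + d**2 + d**4 (A(d) = (d**2 + d**3*d) + 277 = (d**2 + d**4) + 277 = 277 + d**2 + d**4)
-A(-w*D(3)/(-57)) = -(277 + (-5*(-3/(-57)))**2 + (-5*(-3/(-57)))**4) = -(277 + (-5*(-3*(-1/57)))**2 + (-5*(-3*(-1/57)))**4) = -(277 + (-5/19)**2 + (-5/19)**4) = -(277 + 25/361 + 625/130321) = -1*36108567/130321 = -36108567/130321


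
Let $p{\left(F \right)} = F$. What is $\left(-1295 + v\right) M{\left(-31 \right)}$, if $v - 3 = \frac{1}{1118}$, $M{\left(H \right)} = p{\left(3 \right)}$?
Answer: $- \frac{4333365}{1118} \approx -3876.0$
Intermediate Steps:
$M{\left(H \right)} = 3$
$v = \frac{3355}{1118}$ ($v = 3 + \frac{1}{1118} = \frac{3355}{1118} \approx 3.0009$)
$\left(-1295 + v\right) M{\left(-31 \right)} = \left(-1295 + \frac{3355}{1118}\right) 3 = \left(- \frac{1444455}{1118}\right) 3 = - \frac{4333365}{1118}$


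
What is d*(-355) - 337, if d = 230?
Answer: -81987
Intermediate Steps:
d*(-355) - 337 = 230*(-355) - 337 = -81650 - 337 = -81987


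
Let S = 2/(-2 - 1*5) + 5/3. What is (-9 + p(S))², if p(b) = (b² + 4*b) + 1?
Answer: 63001/194481 ≈ 0.32394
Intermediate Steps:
S = 29/21 (S = 2/(-2 - 5) + 5*(⅓) = 2/(-7) + 5/3 = 2*(-⅐) + 5/3 = -2/7 + 5/3 = 29/21 ≈ 1.3810)
p(b) = 1 + b² + 4*b
(-9 + p(S))² = (-9 + (1 + (29/21)² + 4*(29/21)))² = (-9 + (1 + 841/441 + 116/21))² = (-9 + 3718/441)² = (-251/441)² = 63001/194481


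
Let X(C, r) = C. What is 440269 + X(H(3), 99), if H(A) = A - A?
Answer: 440269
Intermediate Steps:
H(A) = 0
440269 + X(H(3), 99) = 440269 + 0 = 440269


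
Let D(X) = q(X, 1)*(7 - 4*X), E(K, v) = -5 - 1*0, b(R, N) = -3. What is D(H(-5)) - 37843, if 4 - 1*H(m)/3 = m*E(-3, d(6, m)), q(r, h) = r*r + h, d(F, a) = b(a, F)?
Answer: 990387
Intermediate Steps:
d(F, a) = -3
E(K, v) = -5 (E(K, v) = -5 + 0 = -5)
q(r, h) = h + r² (q(r, h) = r² + h = h + r²)
H(m) = 12 + 15*m (H(m) = 12 - 3*m*(-5) = 12 - (-15)*m = 12 + 15*m)
D(X) = (1 + X²)*(7 - 4*X)
D(H(-5)) - 37843 = -(1 + (12 + 15*(-5))²)*(-7 + 4*(12 + 15*(-5))) - 37843 = -(1 + (12 - 75)²)*(-7 + 4*(12 - 75)) - 37843 = -(1 + (-63)²)*(-7 + 4*(-63)) - 37843 = -(1 + 3969)*(-7 - 252) - 37843 = -1*3970*(-259) - 37843 = 1028230 - 37843 = 990387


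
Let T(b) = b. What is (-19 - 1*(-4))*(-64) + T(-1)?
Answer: 959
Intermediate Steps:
(-19 - 1*(-4))*(-64) + T(-1) = (-19 - 1*(-4))*(-64) - 1 = (-19 + 4)*(-64) - 1 = -15*(-64) - 1 = 960 - 1 = 959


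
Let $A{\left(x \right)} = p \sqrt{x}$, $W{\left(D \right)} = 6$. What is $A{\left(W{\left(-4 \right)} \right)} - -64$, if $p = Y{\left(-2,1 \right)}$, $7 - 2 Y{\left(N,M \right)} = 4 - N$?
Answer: $64 + \frac{\sqrt{6}}{2} \approx 65.225$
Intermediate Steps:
$Y{\left(N,M \right)} = \frac{3}{2} + \frac{N}{2}$ ($Y{\left(N,M \right)} = \frac{7}{2} - \frac{4 - N}{2} = \frac{7}{2} + \left(-2 + \frac{N}{2}\right) = \frac{3}{2} + \frac{N}{2}$)
$p = \frac{1}{2}$ ($p = \frac{3}{2} + \frac{1}{2} \left(-2\right) = \frac{3}{2} - 1 = \frac{1}{2} \approx 0.5$)
$A{\left(x \right)} = \frac{\sqrt{x}}{2}$
$A{\left(W{\left(-4 \right)} \right)} - -64 = \frac{\sqrt{6}}{2} - -64 = \frac{\sqrt{6}}{2} + 64 = 64 + \frac{\sqrt{6}}{2}$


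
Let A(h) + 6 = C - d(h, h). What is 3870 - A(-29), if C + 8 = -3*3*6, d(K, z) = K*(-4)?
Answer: 4054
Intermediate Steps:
d(K, z) = -4*K
C = -62 (C = -8 - 3*3*6 = -8 - 9*6 = -8 - 54 = -62)
A(h) = -68 + 4*h (A(h) = -6 + (-62 - (-4)*h) = -6 + (-62 + 4*h) = -68 + 4*h)
3870 - A(-29) = 3870 - (-68 + 4*(-29)) = 3870 - (-68 - 116) = 3870 - 1*(-184) = 3870 + 184 = 4054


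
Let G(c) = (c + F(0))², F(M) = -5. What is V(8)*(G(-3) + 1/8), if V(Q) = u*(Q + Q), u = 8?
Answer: 8208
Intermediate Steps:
G(c) = (-5 + c)² (G(c) = (c - 5)² = (-5 + c)²)
V(Q) = 16*Q (V(Q) = 8*(Q + Q) = 8*(2*Q) = 16*Q)
V(8)*(G(-3) + 1/8) = (16*8)*((-5 - 3)² + 1/8) = 128*((-8)² + ⅛) = 128*(64 + ⅛) = 128*(513/8) = 8208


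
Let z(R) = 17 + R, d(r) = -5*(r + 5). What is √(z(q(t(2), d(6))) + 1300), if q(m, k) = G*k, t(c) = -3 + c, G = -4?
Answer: √1537 ≈ 39.205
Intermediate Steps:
d(r) = -25 - 5*r (d(r) = -5*(5 + r) = -25 - 5*r)
q(m, k) = -4*k
√(z(q(t(2), d(6))) + 1300) = √((17 - 4*(-25 - 5*6)) + 1300) = √((17 - 4*(-25 - 30)) + 1300) = √((17 - 4*(-55)) + 1300) = √((17 + 220) + 1300) = √(237 + 1300) = √1537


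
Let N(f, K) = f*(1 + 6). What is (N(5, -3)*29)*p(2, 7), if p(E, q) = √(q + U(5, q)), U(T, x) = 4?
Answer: 1015*√11 ≈ 3366.4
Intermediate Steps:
N(f, K) = 7*f (N(f, K) = f*7 = 7*f)
p(E, q) = √(4 + q) (p(E, q) = √(q + 4) = √(4 + q))
(N(5, -3)*29)*p(2, 7) = ((7*5)*29)*√(4 + 7) = (35*29)*√11 = 1015*√11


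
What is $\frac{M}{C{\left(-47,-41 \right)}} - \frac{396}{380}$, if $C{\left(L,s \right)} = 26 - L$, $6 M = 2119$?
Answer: $\frac{157943}{41610} \approx 3.7958$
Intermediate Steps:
$M = \frac{2119}{6}$ ($M = \frac{1}{6} \cdot 2119 = \frac{2119}{6} \approx 353.17$)
$\frac{M}{C{\left(-47,-41 \right)}} - \frac{396}{380} = \frac{2119}{6 \left(26 - -47\right)} - \frac{396}{380} = \frac{2119}{6 \left(26 + 47\right)} - \frac{99}{95} = \frac{2119}{6 \cdot 73} - \frac{99}{95} = \frac{2119}{6} \cdot \frac{1}{73} - \frac{99}{95} = \frac{2119}{438} - \frac{99}{95} = \frac{157943}{41610}$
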